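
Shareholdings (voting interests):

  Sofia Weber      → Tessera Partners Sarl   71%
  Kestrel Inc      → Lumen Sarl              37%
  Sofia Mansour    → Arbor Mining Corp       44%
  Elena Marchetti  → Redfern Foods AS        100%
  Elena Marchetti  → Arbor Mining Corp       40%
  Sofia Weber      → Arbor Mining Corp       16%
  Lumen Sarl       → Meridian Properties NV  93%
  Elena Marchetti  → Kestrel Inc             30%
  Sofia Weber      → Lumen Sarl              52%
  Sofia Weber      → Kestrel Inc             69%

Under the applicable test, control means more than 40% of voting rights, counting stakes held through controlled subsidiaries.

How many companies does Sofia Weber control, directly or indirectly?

Sofia Weber holds 69% of Kestrel, so Sofia Weber controls Kestrel.
Sofia Weber and Kestrel together hold 52% + 37% = 89% of Lumen, so Sofia Weber controls Lumen.
Lumen holds 93% of Meridian, so Sofia Weber controls Meridian.
Sofia Weber holds 71% of Tessera, so Sofia Weber controls Tessera.
No other company's threshold is met.
Sofia Weber controls 4 companies.

4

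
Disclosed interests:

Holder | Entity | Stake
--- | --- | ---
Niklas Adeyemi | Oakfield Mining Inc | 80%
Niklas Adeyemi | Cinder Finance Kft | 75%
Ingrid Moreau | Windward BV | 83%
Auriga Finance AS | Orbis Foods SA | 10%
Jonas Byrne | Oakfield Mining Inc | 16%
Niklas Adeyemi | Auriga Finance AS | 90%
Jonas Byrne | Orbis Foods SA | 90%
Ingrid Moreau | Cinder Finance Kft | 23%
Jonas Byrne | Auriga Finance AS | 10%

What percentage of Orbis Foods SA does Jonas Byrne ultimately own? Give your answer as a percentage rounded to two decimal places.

91.00%

Jonas reaches Orbis along 2 paths.
Via Auriga: 10% × 10% = 1%.
Direct stake: 90% = 90%.
Total: 1% + 90% = 91%.
Rounded: 91.00%.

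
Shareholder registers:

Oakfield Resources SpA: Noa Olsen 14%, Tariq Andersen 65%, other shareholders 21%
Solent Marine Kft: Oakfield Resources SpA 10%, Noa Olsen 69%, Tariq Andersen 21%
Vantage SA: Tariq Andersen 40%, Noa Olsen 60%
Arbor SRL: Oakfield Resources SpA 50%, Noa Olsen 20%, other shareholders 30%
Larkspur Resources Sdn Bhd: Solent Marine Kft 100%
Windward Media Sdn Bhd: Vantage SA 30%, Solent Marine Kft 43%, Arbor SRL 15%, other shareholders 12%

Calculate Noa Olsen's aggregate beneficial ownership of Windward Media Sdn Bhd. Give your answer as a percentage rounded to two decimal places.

Noa reaches Windward along 5 paths.
Via Vantage: 60% × 30% = 18%.
Via Oakfield → Solent: 14% × 10% × 43% = 0.602%.
Via Solent: 69% × 43% = 29.67%.
Via Oakfield → Arbor: 14% × 50% × 15% = 1.05%.
Via Arbor: 20% × 15% = 3%.
Total: 18% + 0.602% + 29.67% + 1.05% + 3% = 52.322%.
Rounded: 52.32%.

52.32%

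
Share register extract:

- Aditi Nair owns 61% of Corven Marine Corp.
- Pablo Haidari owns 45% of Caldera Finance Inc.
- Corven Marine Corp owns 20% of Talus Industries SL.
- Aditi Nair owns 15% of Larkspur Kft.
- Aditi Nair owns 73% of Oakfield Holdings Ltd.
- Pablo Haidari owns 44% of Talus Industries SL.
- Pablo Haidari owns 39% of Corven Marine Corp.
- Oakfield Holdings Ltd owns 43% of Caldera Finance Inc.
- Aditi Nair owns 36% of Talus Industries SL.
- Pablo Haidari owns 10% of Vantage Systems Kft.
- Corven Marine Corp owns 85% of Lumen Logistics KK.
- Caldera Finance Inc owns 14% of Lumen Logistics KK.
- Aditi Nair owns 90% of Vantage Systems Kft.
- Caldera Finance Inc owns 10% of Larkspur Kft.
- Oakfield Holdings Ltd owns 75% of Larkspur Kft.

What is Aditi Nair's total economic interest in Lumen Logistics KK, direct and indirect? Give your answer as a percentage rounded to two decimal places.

56.24%

Aditi reaches Lumen along 2 paths.
Via Oakfield → Caldera: 73% × 43% × 14% = 4.3946%.
Via Corven: 61% × 85% = 51.85%.
Total: 4.3946% + 51.85% = 56.2446%.
Rounded: 56.24%.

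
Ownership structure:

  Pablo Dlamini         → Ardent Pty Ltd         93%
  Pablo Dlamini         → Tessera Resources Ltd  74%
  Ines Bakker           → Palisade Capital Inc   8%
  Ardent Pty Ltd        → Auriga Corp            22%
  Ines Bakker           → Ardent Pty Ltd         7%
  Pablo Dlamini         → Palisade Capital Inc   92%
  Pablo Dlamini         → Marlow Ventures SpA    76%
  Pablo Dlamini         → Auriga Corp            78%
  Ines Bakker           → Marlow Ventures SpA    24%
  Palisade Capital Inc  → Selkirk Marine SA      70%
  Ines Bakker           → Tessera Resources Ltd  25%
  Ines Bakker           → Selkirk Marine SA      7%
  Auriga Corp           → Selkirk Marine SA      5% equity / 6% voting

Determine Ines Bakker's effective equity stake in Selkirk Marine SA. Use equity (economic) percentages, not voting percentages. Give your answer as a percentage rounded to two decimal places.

12.68%

Ines reaches Selkirk along 3 paths.
Via Palisade: 8% × 70% = 5.6%.
Direct stake: 7% = 7%.
Via Ardent → Auriga: 7% × 22% × 5% = 0.077%.
Total: 5.6% + 7% + 0.077% = 12.677%.
Rounded: 12.68%.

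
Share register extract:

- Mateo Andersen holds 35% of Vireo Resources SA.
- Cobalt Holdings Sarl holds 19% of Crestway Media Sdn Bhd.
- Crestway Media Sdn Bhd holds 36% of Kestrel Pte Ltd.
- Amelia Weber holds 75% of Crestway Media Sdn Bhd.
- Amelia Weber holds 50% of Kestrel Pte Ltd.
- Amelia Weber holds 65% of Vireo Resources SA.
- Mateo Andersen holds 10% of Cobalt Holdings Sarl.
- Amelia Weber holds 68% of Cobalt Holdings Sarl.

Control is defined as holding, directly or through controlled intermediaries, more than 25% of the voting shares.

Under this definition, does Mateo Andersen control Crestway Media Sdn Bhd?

Mateo holds 35% of Vireo, so Mateo controls Vireo.
Neither Mateo nor any entity Mateo controls holds any voting interest in Crestway.
So Mateo does not control Crestway.

No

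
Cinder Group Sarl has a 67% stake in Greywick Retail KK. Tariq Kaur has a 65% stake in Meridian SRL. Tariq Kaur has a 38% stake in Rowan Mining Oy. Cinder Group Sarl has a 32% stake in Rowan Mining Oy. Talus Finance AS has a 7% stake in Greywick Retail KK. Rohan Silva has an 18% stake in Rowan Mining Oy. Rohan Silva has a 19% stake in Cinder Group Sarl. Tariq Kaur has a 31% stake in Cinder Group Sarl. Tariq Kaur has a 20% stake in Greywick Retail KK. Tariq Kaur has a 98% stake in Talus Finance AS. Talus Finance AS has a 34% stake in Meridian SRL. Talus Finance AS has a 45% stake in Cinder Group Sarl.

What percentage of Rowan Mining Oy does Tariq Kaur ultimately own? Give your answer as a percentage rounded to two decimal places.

62.03%

Tariq reaches Rowan along 3 paths.
Direct stake: 38% = 38%.
Via Talus → Cinder: 98% × 45% × 32% = 14.112%.
Via Cinder: 31% × 32% = 9.92%.
Total: 38% + 14.112% + 9.92% = 62.032%.
Rounded: 62.03%.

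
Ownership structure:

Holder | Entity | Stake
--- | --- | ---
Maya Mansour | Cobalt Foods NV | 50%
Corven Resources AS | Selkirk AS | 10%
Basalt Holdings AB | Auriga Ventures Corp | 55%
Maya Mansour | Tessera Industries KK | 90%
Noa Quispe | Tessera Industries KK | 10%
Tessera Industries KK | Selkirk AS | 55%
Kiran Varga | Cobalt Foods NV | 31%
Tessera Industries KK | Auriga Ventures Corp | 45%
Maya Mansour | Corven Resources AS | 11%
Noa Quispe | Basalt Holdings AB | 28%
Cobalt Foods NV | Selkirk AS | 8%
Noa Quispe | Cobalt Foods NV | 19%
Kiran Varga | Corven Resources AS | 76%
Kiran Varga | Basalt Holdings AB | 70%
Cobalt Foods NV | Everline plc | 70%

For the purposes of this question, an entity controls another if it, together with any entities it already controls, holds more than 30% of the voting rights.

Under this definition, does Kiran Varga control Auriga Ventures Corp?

Kiran holds 70% of Basalt, so Kiran controls Basalt.
Basalt holds 55% of Auriga, so Kiran controls Auriga.

Yes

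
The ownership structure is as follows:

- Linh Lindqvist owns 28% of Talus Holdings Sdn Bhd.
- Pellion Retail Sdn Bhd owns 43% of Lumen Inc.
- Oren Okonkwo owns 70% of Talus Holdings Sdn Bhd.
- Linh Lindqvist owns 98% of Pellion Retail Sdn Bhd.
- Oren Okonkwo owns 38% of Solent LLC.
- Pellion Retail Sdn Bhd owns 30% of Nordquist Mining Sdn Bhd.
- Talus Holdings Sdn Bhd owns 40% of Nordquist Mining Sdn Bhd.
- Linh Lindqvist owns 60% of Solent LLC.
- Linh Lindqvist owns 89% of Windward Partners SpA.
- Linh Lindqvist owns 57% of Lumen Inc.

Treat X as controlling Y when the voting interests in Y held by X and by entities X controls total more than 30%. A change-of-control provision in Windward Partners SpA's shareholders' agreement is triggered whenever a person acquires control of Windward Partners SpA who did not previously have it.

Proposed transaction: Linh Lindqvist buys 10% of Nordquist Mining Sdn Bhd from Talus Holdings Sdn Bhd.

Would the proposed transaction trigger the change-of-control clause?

The purchase adds only to Linh's holdings (Talus's stake shrinks), so Linh is the only person who could newly come to control Windward.
Linh holds 89% of Windward, so Linh controls Windward.
So Linh already controls Windward before the transaction.
After the purchase, Linh holds 10% of Nordquist directly, and Talus's stake falls to 30%.
Linh controlled Windward already, so this is not a new person acquiring control; every other person's position is unchanged or reduced.
No new person acquires control, so the clause is not triggered.

No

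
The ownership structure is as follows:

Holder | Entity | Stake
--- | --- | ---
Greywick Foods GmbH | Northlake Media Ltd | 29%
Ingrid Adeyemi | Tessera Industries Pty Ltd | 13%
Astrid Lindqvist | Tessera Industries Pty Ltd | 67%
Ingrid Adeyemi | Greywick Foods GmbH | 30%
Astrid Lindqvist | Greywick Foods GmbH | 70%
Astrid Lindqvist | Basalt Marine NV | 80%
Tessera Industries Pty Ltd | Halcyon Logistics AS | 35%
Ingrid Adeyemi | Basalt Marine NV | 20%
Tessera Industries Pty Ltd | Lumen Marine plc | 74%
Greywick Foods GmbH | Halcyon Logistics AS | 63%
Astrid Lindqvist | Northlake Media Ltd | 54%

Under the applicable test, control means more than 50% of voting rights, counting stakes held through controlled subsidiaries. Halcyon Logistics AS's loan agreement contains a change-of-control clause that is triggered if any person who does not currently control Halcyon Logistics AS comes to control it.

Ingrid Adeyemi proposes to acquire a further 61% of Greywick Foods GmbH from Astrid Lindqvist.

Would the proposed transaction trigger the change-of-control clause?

Yes

The purchase adds only to Ingrid's holdings (Astrid's stake shrinks), so Ingrid is the only person who could newly come to control Halcyon.
Ingrid's largest direct stake is 30% in Greywick, which does not meet the threshold, so Ingrid controls no company.
Neither Ingrid nor any entity Ingrid controls holds any voting interest in Halcyon.
So before the transaction, Ingrid does not control Halcyon.
After the purchase, Ingrid's direct stake in Greywick rises to 30% + 61% = 91%, and Astrid's stake falls to 9%.
Ingrid holds 91% of Greywick, so Ingrid controls Greywick.
Greywick holds 63% of Halcyon, so Ingrid controls Halcyon.
Ingrid did not control Halcyon before and does after, so the clause is triggered.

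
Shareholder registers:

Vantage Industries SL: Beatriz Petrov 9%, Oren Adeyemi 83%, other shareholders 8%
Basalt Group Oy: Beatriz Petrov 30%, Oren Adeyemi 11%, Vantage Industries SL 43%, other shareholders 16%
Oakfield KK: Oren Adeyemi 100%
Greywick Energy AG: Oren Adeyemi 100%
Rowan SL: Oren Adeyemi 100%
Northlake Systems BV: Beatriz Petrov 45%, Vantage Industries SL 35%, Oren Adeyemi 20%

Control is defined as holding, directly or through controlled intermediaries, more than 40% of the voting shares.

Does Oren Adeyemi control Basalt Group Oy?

Yes

Oren holds 83% of Vantage, so Oren controls Vantage.
Oren and Vantage together hold 11% + 43% = 54% of Basalt, so Oren controls Basalt.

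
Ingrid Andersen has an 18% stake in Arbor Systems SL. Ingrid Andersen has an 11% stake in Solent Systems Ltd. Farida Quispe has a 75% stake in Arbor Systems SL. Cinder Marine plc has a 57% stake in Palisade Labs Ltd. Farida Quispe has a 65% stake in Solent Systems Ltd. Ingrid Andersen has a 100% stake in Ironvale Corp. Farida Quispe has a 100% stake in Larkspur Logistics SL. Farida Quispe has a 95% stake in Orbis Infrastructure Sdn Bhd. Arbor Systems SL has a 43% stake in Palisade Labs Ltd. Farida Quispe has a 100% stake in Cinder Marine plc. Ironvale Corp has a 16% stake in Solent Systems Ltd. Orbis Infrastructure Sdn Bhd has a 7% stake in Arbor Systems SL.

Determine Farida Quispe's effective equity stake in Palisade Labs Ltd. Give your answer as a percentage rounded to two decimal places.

Farida reaches Palisade along 3 paths.
Via Orbis → Arbor: 95% × 7% × 43% = 2.8595%.
Via Arbor: 75% × 43% = 32.25%.
Via Cinder: 100% × 57% = 57%.
Total: 2.8595% + 32.25% + 57% = 92.1095%.
Rounded: 92.11%.

92.11%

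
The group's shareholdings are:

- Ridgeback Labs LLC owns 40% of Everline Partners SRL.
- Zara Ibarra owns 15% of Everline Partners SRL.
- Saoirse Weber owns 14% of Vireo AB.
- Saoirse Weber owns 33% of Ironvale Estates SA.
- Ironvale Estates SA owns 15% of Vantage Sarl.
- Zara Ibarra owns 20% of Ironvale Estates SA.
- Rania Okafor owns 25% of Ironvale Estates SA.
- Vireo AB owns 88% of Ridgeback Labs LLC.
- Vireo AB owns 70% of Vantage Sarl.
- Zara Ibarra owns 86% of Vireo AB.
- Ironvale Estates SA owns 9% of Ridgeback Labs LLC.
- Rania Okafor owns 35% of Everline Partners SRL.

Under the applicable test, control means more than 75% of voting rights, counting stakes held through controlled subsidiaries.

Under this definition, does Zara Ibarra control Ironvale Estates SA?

No

Zara holds 86% of Vireo, so Zara controls Vireo.
Vireo holds 88% of Ridgeback, so Zara controls Ridgeback.
In Ironvale, Zara's side holds only 20%, not > 75%.
So Zara does not control Ironvale.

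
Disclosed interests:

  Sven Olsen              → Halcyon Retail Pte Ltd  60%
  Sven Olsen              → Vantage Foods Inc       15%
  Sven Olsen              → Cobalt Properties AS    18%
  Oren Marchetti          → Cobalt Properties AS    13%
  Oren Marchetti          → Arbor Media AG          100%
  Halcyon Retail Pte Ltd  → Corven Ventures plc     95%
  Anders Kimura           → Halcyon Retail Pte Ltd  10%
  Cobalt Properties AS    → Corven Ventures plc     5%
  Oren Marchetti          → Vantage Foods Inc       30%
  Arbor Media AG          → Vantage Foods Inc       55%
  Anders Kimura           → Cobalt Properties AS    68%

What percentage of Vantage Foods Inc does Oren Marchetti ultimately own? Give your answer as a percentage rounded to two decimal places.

85.00%

Oren reaches Vantage along 2 paths.
Via Arbor: 100% × 55% = 55%.
Direct stake: 30% = 30%.
Total: 55% + 30% = 85%.
Rounded: 85.00%.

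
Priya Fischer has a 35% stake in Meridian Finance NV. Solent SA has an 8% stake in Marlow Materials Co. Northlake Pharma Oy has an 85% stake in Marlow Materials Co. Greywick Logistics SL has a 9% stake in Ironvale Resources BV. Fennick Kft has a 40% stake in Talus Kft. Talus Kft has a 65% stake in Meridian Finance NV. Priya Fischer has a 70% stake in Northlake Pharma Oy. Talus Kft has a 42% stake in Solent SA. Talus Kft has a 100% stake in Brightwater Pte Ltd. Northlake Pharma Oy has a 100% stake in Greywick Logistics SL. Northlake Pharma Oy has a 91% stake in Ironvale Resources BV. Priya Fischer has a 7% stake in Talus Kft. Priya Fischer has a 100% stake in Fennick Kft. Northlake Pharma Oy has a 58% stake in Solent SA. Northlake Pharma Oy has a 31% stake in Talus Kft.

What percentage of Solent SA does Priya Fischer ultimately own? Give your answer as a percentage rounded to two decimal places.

Priya reaches Solent along 4 paths.
Via Northlake → Talus: 70% × 31% × 42% = 9.114%.
Via Talus: 7% × 42% = 2.94%.
Via Fennick → Talus: 100% × 40% × 42% = 16.8%.
Via Northlake: 70% × 58% = 40.6%.
Total: 9.114% + 2.94% + 16.8% + 40.6% = 69.454%.
Rounded: 69.45%.

69.45%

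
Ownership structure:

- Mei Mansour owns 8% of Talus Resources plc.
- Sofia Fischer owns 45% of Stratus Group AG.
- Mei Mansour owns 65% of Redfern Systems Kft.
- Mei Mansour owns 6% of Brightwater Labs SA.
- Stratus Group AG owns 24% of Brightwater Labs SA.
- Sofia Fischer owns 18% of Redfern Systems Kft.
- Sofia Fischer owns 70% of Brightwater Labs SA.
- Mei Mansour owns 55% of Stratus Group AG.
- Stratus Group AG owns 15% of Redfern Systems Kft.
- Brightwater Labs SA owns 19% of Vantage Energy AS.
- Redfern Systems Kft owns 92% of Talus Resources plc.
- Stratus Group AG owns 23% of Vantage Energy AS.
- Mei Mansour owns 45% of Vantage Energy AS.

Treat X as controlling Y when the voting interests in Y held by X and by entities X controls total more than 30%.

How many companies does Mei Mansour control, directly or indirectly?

Mei holds 55% of Stratus, so Mei controls Stratus.
Stratus and Mei together hold 15% + 65% = 80% of Redfern, so Mei controls Redfern.
Mei and Redfern together hold 8% + 92% = 100% of Talus, so Mei controls Talus.
Stratus and Mei together hold 23% + 45% = 68% of Vantage, so Mei controls Vantage.
No other company's threshold is met.
Mei controls 4 companies.

4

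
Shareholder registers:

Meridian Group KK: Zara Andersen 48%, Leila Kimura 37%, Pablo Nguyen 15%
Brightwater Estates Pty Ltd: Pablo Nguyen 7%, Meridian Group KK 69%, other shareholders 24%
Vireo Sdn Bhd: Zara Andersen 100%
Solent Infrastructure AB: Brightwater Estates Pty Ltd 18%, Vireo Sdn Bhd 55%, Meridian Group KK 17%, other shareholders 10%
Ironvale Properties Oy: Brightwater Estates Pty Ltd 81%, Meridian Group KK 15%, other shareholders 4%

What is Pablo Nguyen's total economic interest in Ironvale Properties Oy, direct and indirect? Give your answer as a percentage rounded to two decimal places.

Pablo reaches Ironvale along 3 paths.
Via Brightwater: 7% × 81% = 5.67%.
Via Meridian → Brightwater: 15% × 69% × 81% = 8.3835%.
Via Meridian: 15% × 15% = 2.25%.
Total: 5.67% + 8.3835% + 2.25% = 16.3035%.
Rounded: 16.30%.

16.30%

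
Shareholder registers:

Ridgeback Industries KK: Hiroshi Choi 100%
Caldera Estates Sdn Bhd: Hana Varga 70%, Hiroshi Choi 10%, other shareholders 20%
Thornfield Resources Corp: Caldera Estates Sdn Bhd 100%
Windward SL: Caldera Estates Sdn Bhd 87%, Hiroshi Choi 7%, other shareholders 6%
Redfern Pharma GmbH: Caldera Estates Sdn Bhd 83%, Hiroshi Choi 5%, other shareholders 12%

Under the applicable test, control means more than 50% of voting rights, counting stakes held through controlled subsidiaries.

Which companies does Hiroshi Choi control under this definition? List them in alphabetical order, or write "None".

Ridgeback Industries KK

Hiroshi holds 100% of Ridgeback, so Hiroshi controls Ridgeback.
No other company's threshold is met.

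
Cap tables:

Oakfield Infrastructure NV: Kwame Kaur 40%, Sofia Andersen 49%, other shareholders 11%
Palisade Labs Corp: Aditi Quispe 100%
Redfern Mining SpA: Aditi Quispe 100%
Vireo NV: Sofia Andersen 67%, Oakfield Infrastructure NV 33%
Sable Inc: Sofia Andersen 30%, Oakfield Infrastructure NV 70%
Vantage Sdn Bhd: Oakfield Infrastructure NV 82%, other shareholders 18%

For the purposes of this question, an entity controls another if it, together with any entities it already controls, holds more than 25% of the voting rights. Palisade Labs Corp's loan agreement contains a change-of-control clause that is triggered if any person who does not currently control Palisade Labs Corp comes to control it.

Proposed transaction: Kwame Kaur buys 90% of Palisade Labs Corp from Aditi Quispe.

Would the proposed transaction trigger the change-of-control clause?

The purchase adds only to Kwame's holdings (Aditi's stake shrinks), so Kwame is the only person who could newly come to control Palisade.
Kwame holds 40% of Oakfield, so Kwame controls Oakfield.
Oakfield holds 33% of Vireo, so Kwame controls Vireo.
Oakfield holds 70% of Sable, so Kwame controls Sable.
Oakfield holds 82% of Vantage, so Kwame controls Vantage.
Neither Kwame nor any entity Kwame controls holds any voting interest in Palisade.
So before the transaction, Kwame does not control Palisade.
After the purchase, Kwame holds 90% of Palisade directly, and Aditi's stake falls to 10%.
Kwame holds 90% of Palisade, so Kwame controls Palisade.
Kwame did not control Palisade before and does after, so the clause is triggered.

Yes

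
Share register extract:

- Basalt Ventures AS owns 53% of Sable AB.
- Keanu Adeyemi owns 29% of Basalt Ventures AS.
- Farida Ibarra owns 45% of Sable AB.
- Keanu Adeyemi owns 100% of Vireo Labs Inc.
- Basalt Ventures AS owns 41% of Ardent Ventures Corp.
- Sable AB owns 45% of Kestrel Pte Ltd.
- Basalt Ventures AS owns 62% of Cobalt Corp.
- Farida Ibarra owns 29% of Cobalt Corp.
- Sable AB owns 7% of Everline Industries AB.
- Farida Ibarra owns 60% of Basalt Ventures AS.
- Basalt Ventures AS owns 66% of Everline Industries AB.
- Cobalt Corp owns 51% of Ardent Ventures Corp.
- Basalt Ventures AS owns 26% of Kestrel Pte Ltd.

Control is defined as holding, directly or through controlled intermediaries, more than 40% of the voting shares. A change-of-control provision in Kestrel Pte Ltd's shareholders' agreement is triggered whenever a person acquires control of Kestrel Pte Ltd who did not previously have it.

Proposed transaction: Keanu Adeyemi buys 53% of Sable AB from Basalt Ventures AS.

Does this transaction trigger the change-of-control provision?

Yes

The purchase adds only to Keanu's holdings (Basalt's stake shrinks), so Keanu is the only person who could newly come to control Kestrel.
Keanu holds 100% of Vireo, so Keanu controls Vireo.
Neither Keanu nor any entity Keanu controls holds any voting interest in Kestrel.
So before the transaction, Keanu does not control Kestrel.
After the purchase, Keanu holds 53% of Sable directly, and Basalt's stake falls to 0%.
Keanu holds 53% of Sable, so Keanu controls Sable.
Sable holds 45% of Kestrel, so Keanu controls Kestrel.
Keanu did not control Kestrel before and does after, so the clause is triggered.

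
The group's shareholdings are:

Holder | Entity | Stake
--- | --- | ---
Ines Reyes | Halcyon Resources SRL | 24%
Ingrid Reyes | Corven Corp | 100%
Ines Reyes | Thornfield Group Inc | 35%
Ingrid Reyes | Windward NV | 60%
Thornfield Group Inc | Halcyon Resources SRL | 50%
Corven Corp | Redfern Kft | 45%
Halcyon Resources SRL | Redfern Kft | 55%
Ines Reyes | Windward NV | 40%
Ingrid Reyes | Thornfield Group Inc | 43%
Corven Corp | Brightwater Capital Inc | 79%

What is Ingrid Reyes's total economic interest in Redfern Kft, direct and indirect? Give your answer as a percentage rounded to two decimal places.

Ingrid reaches Redfern along 2 paths.
Via Corven: 100% × 45% = 45%.
Via Thornfield → Halcyon: 43% × 50% × 55% = 11.825%.
Total: 45% + 11.825% = 56.825%.
Rounded: 56.83%.

56.83%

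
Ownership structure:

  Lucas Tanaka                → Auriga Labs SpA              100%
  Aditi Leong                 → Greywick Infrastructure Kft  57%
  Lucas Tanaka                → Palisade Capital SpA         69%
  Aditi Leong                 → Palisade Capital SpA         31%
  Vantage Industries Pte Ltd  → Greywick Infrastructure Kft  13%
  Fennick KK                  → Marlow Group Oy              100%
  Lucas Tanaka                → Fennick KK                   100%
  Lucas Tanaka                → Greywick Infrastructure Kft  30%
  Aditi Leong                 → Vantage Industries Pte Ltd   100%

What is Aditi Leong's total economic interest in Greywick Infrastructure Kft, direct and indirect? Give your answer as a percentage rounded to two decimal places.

Aditi reaches Greywick along 2 paths.
Direct stake: 57% = 57%.
Via Vantage: 100% × 13% = 13%.
Total: 57% + 13% = 70%.
Rounded: 70.00%.

70.00%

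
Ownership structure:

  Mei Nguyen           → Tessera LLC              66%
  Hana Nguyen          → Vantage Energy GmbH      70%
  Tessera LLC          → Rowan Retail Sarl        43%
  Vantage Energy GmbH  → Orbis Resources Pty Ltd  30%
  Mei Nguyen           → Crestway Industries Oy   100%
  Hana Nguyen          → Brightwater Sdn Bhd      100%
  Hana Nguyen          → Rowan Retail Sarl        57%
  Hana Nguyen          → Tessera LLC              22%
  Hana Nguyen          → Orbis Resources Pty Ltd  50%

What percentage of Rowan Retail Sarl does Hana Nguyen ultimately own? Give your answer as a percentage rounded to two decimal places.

66.46%

Hana reaches Rowan along 2 paths.
Via Tessera: 22% × 43% = 9.46%.
Direct stake: 57% = 57%.
Total: 9.46% + 57% = 66.46%.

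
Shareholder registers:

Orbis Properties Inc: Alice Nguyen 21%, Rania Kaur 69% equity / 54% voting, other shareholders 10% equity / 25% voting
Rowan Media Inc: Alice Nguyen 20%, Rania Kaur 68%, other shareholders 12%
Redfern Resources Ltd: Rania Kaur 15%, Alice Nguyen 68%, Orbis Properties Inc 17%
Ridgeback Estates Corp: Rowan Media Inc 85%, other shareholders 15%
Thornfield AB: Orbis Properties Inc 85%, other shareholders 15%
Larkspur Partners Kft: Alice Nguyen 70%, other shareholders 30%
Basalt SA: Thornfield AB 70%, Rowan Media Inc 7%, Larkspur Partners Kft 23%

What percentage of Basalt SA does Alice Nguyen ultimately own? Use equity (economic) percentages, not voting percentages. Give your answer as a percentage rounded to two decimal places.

30.00%

Alice reaches Basalt along 3 paths.
Via Orbis → Thornfield: 21% × 85% × 70% = 12.495%.
Via Rowan: 20% × 7% = 1.4%.
Via Larkspur: 70% × 23% = 16.1%.
Total: 12.495% + 1.4% + 16.1% = 29.995%.
Rounded: 30.00%.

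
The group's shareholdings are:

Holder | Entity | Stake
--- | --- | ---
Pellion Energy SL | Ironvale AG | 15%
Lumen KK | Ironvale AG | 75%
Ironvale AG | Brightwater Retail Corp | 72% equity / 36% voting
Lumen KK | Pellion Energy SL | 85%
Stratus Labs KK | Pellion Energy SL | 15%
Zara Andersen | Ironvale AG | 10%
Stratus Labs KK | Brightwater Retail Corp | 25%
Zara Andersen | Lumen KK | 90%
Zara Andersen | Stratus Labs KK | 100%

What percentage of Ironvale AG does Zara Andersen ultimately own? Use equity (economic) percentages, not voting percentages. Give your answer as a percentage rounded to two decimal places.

91.23%

Zara reaches Ironvale along 4 paths.
Via Lumen: 90% × 75% = 67.5%.
Via Lumen → Pellion: 90% × 85% × 15% = 11.475%.
Via Stratus → Pellion: 100% × 15% × 15% = 2.25%.
Direct stake: 10% = 10%.
Total: 67.5% + 11.475% + 2.25% + 10% = 91.225%.
Rounded: 91.23%.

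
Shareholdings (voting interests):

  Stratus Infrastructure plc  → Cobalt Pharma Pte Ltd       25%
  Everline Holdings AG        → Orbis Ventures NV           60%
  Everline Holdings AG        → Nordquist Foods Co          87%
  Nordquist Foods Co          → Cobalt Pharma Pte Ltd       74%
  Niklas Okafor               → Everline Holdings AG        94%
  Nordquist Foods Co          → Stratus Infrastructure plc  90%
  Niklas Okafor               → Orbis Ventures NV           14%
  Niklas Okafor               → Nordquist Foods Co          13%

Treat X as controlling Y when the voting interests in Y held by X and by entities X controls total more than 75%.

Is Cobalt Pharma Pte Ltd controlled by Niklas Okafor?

Niklas holds 94% of Everline, so Niklas controls Everline.
Everline and Niklas together hold 87% + 13% = 100% of Nordquist, so Niklas controls Nordquist.
Nordquist holds 90% of Stratus, so Niklas controls Stratus.
Stratus and Nordquist together hold 25% + 74% = 99% of Cobalt, so Niklas controls Cobalt.

Yes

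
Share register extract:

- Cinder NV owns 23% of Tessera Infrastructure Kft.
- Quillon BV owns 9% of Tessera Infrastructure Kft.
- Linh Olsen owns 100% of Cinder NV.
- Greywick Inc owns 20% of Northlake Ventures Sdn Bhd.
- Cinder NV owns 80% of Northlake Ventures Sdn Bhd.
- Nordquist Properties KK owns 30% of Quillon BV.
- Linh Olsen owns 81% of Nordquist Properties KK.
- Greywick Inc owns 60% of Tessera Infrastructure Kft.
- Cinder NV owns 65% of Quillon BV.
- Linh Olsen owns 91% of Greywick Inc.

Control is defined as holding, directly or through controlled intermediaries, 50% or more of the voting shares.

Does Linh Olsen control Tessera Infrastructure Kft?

Yes

Linh holds 81% of Nordquist, so Linh controls Nordquist.
Linh holds 100% of Cinder, so Linh controls Cinder.
Nordquist and Cinder together hold 30% + 65% = 95% of Quillon, so Linh controls Quillon.
Linh holds 91% of Greywick, so Linh controls Greywick.
Greywick and Cinder and Quillon together hold 60% + 23% + 9% = 92% of Tessera, so Linh controls Tessera.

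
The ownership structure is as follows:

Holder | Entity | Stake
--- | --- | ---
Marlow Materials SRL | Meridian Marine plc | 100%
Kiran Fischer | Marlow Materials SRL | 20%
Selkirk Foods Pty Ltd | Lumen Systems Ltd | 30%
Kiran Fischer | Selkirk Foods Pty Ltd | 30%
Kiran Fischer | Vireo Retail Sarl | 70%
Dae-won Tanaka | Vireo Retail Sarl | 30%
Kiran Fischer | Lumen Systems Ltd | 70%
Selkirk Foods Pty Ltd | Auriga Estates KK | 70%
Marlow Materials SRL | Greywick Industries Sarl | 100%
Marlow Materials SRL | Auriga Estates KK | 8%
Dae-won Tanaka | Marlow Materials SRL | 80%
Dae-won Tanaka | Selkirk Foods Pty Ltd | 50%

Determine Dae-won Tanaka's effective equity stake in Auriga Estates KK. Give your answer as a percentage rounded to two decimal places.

41.40%

Dae-won reaches Auriga along 2 paths.
Via Selkirk: 50% × 70% = 35%.
Via Marlow: 80% × 8% = 6.4%.
Total: 35% + 6.4% = 41.4%.
Rounded: 41.40%.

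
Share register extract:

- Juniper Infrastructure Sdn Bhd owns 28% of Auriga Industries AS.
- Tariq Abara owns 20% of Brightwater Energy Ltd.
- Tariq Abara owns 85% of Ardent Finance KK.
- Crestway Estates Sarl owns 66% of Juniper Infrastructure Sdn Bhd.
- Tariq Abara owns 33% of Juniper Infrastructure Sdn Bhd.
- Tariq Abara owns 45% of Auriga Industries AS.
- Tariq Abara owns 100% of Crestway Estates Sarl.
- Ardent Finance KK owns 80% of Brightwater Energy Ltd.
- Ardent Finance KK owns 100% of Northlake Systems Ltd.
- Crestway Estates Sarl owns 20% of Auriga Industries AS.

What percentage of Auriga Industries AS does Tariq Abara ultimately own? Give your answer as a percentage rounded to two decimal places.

Tariq reaches Auriga along 4 paths.
Via Crestway: 100% × 20% = 20%.
Via Crestway → Juniper: 100% × 66% × 28% = 18.48%.
Via Juniper: 33% × 28% = 9.24%.
Direct stake: 45% = 45%.
Total: 20% + 18.48% + 9.24% + 45% = 92.72%.

92.72%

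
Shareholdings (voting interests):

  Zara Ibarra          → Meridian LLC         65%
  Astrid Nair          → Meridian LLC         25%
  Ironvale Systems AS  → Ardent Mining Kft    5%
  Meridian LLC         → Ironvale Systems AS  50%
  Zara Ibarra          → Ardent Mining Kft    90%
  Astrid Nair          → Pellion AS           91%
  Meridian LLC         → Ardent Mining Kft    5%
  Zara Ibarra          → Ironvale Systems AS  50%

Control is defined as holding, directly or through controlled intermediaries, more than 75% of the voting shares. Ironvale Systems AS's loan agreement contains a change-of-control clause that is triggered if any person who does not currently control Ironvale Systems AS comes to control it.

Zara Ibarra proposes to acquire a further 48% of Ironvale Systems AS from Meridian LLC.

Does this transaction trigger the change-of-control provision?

The purchase adds only to Zara's holdings (Meridian's stake shrinks), so Zara is the only person who could newly come to control Ironvale.
Zara holds 90% of Ardent, so Zara controls Ardent.
In Ironvale, Zara's side holds only 50%, not > 75%.
So before the transaction, Zara does not control Ironvale.
After the purchase, Zara's direct stake in Ironvale rises to 50% + 48% = 98%, and Meridian's stake falls to 2%.
Zara holds 98% of Ironvale, so Zara controls Ironvale.
Zara did not control Ironvale before and does after, so the clause is triggered.

Yes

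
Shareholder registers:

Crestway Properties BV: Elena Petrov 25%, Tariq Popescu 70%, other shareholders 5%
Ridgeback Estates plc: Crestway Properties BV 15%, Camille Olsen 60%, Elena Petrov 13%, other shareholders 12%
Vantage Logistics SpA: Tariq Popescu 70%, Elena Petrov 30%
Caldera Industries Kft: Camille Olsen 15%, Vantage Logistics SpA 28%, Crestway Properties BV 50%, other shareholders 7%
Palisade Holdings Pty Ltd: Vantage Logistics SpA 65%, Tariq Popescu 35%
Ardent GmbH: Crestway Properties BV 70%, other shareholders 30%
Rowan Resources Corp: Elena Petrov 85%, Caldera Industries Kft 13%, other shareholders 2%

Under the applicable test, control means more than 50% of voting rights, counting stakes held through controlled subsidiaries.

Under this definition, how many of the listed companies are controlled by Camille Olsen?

Camille holds 60% of Ridgeback, so Camille controls Ridgeback.
No other company's threshold is met.
Camille controls 1 company.

1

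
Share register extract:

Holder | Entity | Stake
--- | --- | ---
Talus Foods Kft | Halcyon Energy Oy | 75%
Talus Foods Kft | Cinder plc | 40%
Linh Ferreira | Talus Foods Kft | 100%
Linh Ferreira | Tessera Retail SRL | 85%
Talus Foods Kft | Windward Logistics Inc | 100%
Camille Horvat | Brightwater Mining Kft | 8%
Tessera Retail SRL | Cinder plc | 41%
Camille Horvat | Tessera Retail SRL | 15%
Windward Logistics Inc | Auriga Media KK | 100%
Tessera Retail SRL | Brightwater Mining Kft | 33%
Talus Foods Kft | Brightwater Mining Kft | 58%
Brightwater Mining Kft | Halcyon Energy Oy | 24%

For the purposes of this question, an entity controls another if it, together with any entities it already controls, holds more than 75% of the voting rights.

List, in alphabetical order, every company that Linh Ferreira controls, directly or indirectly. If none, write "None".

Auriga Media KK, Brightwater Mining Kft, Cinder plc, Halcyon Energy Oy, Talus Foods Kft, Tessera Retail SRL, Windward Logistics Inc

Linh holds 100% of Talus, so Linh controls Talus.
Linh holds 85% of Tessera, so Linh controls Tessera.
Talus and Tessera together hold 58% + 33% = 91% of Brightwater, so Linh controls Brightwater.
Tessera and Talus together hold 41% + 40% = 81% of Cinder, so Linh controls Cinder.
Talus and Brightwater together hold 75% + 24% = 99% of Halcyon, so Linh controls Halcyon.
Talus holds 100% of Windward, so Linh controls Windward.
Windward holds 100% of Auriga, so Linh controls Auriga.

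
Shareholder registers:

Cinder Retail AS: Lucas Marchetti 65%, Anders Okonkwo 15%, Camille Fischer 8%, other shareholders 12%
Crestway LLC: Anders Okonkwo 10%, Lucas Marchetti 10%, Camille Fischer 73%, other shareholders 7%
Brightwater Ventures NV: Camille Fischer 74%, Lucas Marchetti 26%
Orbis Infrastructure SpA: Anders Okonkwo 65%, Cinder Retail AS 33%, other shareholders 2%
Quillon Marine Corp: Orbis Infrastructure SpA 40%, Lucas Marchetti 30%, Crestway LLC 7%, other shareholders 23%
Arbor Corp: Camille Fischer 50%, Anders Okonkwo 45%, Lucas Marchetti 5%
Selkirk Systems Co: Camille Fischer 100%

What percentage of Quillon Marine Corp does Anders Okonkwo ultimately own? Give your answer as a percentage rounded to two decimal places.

Anders reaches Quillon along 3 paths.
Via Orbis: 65% × 40% = 26%.
Via Cinder → Orbis: 15% × 33% × 40% = 1.98%.
Via Crestway: 10% × 7% = 0.7%.
Total: 26% + 1.98% + 0.7% = 28.68%.

28.68%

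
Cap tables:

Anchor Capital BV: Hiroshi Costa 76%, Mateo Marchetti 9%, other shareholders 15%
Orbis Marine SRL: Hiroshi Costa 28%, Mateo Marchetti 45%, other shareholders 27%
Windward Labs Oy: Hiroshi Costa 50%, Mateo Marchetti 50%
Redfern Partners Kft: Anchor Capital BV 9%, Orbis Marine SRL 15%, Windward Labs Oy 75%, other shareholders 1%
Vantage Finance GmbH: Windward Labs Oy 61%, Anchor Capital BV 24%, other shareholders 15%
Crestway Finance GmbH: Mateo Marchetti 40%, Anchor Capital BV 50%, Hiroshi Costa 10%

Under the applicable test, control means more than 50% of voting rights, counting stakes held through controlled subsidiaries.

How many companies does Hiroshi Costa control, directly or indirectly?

Hiroshi holds 76% of Anchor, so Hiroshi controls Anchor.
Anchor and Hiroshi together hold 50% + 10% = 60% of Crestway, so Hiroshi controls Crestway.
No other company's threshold is met.
Hiroshi controls 2 companies.

2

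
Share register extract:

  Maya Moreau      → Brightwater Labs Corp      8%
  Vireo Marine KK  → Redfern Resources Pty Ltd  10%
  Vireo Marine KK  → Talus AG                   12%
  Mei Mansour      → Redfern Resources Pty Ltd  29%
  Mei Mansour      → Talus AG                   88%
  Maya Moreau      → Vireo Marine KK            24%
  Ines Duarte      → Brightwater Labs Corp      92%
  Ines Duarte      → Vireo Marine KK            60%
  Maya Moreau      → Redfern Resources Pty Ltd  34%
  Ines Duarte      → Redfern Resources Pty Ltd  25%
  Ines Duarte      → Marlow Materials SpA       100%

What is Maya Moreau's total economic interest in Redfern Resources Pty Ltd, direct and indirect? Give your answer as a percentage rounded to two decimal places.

36.40%

Maya reaches Redfern along 2 paths.
Direct stake: 34% = 34%.
Via Vireo: 24% × 10% = 2.4%.
Total: 34% + 2.4% = 36.4%.
Rounded: 36.40%.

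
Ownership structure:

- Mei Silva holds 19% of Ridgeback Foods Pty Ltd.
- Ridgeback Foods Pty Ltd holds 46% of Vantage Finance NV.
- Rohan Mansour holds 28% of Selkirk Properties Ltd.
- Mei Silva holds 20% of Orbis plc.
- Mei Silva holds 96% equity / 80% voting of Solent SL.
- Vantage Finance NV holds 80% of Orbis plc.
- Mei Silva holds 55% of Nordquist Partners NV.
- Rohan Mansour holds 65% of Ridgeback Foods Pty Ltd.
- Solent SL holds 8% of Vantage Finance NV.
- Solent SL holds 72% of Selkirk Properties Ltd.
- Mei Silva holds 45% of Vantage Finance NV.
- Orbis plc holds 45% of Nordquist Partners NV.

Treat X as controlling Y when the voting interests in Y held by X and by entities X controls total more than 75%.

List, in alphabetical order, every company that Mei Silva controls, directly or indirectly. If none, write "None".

Mei holds 80% of Solent, so Mei controls Solent.
No other company's threshold is met.

Solent SL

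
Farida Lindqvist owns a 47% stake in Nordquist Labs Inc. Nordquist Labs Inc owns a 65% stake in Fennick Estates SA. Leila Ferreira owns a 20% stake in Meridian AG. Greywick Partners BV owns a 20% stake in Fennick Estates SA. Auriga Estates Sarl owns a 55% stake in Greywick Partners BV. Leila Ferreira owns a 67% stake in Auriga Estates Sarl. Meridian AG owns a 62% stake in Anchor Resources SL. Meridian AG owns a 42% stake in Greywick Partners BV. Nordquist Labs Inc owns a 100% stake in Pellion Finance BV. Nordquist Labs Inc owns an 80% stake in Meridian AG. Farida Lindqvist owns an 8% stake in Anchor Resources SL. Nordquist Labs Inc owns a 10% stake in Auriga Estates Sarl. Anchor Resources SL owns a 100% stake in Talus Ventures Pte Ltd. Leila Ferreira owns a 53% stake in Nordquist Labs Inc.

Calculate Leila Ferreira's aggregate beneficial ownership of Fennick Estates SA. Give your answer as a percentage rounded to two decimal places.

47.64%

Leila reaches Fennick along 5 paths.
Via Nordquist: 53% × 65% = 34.45%.
Via Meridian → Greywick: 20% × 42% × 20% = 1.68%.
Via Nordquist → Meridian → Greywick: 53% × 80% × 42% × 20% = 3.5616%.
Via Nordquist → Auriga → Greywick: 53% × 10% × 55% × 20% = 0.583%.
Via Auriga → Greywick: 67% × 55% × 20% = 7.37%.
Total: 34.45% + 1.68% + 3.5616% + 0.583% + 7.37% = 47.6446%.
Rounded: 47.64%.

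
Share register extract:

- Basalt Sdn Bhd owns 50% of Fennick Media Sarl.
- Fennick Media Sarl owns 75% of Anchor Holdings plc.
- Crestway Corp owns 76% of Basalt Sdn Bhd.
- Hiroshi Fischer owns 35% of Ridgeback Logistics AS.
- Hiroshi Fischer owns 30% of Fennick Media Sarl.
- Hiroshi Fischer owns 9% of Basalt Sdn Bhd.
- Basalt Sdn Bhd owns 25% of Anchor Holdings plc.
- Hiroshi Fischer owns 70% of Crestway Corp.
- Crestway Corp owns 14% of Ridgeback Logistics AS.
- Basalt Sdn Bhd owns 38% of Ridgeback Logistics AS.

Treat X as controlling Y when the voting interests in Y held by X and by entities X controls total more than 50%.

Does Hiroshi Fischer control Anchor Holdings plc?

Yes

Hiroshi holds 70% of Crestway, so Hiroshi controls Crestway.
Crestway and Hiroshi together hold 76% + 9% = 85% of Basalt, so Hiroshi controls Basalt.
Hiroshi and Basalt together hold 30% + 50% = 80% of Fennick, so Hiroshi controls Fennick.
Fennick and Basalt together hold 75% + 25% = 100% of Anchor, so Hiroshi controls Anchor.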